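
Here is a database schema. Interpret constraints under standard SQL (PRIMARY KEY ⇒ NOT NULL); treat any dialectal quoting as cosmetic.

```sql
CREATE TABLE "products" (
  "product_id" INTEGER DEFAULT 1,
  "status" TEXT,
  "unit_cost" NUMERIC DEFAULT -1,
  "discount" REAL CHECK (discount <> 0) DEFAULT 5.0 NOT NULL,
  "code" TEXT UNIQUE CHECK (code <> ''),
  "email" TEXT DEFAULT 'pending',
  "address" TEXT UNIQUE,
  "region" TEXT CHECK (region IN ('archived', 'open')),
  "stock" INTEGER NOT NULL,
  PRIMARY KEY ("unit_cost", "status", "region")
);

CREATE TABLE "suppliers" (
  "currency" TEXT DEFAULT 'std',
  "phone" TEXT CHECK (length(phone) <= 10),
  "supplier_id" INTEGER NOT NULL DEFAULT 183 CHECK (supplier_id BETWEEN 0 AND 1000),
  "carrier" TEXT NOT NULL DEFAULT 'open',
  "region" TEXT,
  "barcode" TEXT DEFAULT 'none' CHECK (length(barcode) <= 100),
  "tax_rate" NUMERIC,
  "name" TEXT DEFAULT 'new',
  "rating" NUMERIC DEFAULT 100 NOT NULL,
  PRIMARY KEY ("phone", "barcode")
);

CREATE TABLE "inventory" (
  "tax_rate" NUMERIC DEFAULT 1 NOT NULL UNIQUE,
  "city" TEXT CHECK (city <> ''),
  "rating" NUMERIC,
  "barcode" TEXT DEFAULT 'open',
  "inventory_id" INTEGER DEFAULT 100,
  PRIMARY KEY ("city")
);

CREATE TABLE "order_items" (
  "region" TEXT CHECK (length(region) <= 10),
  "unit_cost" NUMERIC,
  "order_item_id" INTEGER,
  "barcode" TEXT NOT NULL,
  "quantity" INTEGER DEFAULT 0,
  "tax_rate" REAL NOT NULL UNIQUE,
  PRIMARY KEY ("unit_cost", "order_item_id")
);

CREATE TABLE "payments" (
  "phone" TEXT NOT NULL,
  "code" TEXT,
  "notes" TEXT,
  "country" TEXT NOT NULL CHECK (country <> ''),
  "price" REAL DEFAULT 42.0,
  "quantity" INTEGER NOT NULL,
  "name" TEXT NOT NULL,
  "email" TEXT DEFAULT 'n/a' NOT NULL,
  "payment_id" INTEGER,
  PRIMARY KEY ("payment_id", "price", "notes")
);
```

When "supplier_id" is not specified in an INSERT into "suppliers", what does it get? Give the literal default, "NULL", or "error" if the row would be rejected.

183

supplier_id has an explicit DEFAULT 183.
When the column is omitted from an INSERT, that default is used.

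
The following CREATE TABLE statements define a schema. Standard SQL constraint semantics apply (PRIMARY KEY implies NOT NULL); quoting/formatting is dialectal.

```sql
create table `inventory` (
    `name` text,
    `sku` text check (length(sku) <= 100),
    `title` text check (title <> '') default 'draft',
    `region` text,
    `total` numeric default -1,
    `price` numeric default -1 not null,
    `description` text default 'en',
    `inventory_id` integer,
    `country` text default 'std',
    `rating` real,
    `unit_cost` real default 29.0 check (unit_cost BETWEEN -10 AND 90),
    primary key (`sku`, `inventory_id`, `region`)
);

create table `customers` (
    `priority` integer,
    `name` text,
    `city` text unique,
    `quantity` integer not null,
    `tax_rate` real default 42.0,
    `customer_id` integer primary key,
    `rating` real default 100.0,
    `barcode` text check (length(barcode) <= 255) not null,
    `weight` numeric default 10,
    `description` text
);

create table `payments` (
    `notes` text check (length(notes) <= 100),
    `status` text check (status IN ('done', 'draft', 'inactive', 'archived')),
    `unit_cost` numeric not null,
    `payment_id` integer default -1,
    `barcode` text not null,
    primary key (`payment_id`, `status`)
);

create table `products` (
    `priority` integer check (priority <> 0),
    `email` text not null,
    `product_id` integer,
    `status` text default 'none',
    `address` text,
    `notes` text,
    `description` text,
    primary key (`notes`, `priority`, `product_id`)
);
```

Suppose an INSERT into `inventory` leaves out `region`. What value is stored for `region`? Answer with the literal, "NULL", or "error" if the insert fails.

error

region has no DEFAULT clause.
Omitting it would insert NULL, but it is part of the PRIMARY KEY, so the INSERT fails.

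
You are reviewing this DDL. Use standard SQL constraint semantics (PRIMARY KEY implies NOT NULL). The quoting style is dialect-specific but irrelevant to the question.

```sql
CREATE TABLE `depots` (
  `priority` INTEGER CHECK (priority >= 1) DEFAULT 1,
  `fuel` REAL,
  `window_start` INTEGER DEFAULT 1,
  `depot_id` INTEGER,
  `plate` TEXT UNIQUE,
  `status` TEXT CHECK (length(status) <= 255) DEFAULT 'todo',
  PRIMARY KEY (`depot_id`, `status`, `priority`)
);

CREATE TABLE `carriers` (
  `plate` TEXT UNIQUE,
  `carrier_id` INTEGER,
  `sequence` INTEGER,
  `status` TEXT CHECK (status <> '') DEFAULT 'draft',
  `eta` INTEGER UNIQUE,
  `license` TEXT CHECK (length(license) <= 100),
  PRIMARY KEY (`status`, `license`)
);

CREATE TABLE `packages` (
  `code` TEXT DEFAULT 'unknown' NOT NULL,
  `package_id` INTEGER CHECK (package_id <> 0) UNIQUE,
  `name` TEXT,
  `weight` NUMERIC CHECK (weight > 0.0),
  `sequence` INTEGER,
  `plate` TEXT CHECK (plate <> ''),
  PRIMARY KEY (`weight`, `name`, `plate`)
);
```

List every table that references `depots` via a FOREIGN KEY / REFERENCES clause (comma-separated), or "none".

none

No REFERENCES clause anywhere in the schema names depots.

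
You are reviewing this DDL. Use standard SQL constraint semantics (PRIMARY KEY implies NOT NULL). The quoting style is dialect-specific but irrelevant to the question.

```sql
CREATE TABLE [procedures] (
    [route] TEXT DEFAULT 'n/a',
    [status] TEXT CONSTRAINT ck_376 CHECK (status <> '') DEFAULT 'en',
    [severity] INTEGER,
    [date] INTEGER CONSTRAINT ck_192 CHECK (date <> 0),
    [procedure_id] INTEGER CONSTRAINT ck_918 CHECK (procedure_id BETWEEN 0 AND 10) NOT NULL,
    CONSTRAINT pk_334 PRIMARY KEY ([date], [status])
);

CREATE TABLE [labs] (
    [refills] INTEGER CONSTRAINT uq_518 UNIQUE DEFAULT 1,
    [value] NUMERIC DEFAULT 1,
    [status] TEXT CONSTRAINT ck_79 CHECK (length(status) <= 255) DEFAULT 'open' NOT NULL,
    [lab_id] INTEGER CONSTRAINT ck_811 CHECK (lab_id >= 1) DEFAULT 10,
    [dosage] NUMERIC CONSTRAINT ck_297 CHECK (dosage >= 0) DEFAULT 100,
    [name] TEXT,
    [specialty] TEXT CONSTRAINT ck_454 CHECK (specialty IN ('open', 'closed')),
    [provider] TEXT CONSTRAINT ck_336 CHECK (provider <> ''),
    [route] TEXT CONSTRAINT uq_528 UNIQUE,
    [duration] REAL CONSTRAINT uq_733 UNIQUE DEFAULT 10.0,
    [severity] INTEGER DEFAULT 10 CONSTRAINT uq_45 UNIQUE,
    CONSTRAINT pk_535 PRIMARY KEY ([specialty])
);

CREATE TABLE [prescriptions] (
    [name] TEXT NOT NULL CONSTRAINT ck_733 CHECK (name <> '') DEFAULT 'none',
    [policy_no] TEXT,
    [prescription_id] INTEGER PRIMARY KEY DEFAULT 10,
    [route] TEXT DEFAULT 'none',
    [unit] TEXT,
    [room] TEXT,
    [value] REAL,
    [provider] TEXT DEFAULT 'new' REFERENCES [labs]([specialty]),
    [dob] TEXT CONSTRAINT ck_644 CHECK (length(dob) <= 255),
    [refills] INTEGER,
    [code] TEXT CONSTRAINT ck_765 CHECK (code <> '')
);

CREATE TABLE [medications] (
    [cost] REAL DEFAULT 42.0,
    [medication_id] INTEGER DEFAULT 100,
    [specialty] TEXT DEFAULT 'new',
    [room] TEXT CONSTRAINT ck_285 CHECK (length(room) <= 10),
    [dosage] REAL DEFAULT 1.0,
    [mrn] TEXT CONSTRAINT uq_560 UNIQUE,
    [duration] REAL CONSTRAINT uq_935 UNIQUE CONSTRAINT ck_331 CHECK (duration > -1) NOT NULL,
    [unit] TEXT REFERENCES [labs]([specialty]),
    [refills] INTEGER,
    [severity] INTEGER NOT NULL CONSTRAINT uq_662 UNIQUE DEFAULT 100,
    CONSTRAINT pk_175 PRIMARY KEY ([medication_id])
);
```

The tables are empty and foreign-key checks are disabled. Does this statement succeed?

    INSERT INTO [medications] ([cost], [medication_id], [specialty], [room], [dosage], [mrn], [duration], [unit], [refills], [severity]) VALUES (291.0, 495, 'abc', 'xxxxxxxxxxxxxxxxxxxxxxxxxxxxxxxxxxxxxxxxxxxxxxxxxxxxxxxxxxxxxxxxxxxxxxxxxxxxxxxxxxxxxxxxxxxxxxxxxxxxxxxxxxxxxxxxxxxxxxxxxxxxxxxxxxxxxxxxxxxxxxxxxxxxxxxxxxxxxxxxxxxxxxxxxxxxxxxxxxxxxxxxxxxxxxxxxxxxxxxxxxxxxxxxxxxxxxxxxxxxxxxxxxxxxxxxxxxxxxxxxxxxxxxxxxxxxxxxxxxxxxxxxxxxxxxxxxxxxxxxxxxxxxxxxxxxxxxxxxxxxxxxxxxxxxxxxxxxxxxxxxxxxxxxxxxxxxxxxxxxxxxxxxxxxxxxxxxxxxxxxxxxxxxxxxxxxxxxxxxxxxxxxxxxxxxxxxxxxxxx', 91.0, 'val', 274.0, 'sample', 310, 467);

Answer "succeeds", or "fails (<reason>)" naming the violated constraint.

fails (CHECK on room)

The value 'xxxxxxxxxxxxxxxxxxxxxxxxxxxxxxxxxxxxxxxxxxxxxxxxxxxxxxxxxxxxxxxxxxxxxxxxxxxxxxxxxxxxxxxxxxxxxxxxxxxxxxxxxxxxxxxxxxxxxxxxxxxxxxxxxxxxxxxxxxxxxxxxxxxxxxxxxxxxxxxxxxxxxxxxxxxxxxxxxxxxxxxxxxxxxxxxxxxxxxxxxxxxxxxxxxxxxxxxxxxxxxxxxxxxxxxxxxxxxxxxxxxxxxxxxxxxxxxxxxxxxxxxxxxxxxxxxxxxxxxxxxxxxxxxxxxxxxxxxxxxxxxxxxxxxxxxxxxxxxxxxxxxxxxxxxxxxxxxxxxxxxxxxxxxxxxxxxxxxxxxxxxxxxxxxxxxxxxxxxxxxxxxxxxxxxxxxxxxxxxx' for room violates CHECK (length(room) <= 10).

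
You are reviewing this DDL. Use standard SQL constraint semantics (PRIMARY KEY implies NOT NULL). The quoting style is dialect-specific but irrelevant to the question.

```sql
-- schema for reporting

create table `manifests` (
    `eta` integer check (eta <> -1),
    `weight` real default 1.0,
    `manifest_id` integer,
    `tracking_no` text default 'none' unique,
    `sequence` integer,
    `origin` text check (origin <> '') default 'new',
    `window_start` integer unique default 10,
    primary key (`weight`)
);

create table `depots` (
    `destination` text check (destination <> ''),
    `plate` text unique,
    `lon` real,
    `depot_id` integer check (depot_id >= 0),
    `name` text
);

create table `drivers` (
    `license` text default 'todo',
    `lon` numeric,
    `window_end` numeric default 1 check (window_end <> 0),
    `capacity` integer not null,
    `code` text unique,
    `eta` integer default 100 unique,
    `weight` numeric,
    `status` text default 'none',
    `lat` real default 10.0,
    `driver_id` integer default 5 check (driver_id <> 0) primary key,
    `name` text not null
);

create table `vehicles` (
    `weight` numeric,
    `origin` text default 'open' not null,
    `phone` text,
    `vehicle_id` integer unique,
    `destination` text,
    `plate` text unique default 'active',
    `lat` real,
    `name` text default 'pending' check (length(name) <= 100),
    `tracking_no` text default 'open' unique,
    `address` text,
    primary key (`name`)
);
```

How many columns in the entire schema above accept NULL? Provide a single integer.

manifests: 6 nullable (eta, manifest_id, tracking_no, sequence, origin, window_start — PK (weight) and explicit NOT NULL columns excluded).
depots: 5 nullable (destination, plate, lon, depot_id, name — PK none and explicit NOT NULL columns excluded).
drivers: 8 nullable (license, lon, window_end, code, eta, weight, status, lat — PK (driver_id) and explicit NOT NULL columns excluded).
vehicles: 8 nullable (weight, phone, vehicle_id, destination, plate, lat, tracking_no, address — PK (name) and explicit NOT NULL columns excluded).
Total: 6 + 5 + 8 + 8 = 27.

27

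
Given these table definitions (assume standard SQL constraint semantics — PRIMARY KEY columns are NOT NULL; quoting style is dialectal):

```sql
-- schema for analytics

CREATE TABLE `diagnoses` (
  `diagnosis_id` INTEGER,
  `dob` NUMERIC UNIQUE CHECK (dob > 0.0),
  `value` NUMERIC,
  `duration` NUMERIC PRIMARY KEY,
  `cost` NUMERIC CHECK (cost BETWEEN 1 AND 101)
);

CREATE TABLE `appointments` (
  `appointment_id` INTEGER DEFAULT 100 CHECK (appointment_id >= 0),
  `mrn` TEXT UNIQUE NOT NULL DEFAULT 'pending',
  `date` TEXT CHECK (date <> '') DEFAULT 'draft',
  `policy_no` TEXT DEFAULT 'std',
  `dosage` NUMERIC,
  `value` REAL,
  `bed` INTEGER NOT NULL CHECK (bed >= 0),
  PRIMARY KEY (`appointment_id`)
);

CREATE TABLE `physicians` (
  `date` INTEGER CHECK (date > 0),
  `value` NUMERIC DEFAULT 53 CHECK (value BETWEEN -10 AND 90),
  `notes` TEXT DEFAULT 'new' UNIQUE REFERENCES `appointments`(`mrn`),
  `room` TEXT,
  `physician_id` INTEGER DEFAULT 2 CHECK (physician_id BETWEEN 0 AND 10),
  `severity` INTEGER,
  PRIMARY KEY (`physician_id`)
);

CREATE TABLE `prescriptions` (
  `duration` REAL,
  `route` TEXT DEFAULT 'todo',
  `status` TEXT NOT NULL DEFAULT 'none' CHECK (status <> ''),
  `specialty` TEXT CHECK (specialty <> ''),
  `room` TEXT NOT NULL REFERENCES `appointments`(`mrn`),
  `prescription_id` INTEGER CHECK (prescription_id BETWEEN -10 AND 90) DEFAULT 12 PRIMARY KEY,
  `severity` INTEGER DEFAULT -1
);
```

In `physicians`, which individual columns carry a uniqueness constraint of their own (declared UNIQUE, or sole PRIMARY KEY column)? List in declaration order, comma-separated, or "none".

notes, physician_id

- date: no UNIQUE or single-column PK constraint.
- value: no UNIQUE or single-column PK constraint.
- notes: declared UNIQUE → unique.
- room: no UNIQUE or single-column PK constraint.
- physician_id: single-column PRIMARY KEY → unique.
- severity: no UNIQUE or single-column PK constraint.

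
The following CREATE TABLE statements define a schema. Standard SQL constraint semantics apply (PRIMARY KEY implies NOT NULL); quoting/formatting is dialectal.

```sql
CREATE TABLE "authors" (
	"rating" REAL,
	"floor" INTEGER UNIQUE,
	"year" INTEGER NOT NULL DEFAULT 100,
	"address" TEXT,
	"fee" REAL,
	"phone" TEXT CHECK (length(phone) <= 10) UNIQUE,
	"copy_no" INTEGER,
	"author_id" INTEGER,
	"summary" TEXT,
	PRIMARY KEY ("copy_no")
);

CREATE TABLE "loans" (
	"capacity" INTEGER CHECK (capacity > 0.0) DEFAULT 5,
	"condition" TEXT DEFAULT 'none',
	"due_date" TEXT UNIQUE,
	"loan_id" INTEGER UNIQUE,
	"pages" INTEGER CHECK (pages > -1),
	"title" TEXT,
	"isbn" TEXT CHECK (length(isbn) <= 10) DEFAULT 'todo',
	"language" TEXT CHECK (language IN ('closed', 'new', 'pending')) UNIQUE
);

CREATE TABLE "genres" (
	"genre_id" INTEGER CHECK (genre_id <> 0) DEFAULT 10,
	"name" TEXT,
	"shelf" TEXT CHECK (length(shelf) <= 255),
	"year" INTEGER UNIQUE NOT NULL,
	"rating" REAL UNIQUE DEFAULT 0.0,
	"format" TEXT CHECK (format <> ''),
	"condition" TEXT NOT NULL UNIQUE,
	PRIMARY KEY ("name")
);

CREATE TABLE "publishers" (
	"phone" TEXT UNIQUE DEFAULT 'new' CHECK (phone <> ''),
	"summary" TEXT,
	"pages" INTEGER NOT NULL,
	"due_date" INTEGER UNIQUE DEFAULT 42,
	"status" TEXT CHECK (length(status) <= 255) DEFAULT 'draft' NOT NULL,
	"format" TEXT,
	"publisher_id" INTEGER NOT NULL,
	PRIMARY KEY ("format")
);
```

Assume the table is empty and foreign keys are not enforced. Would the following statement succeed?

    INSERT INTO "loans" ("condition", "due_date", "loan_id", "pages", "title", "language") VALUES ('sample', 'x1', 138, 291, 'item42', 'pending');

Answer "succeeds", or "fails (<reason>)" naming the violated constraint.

succeeds

loans has no NOT NULL or PRIMARY KEY columns.
CHECK constraints: 291 satisfies (pages > -1); 'pending' satisfies (language IN ('closed', 'new', 'pending')).
No constraint is violated.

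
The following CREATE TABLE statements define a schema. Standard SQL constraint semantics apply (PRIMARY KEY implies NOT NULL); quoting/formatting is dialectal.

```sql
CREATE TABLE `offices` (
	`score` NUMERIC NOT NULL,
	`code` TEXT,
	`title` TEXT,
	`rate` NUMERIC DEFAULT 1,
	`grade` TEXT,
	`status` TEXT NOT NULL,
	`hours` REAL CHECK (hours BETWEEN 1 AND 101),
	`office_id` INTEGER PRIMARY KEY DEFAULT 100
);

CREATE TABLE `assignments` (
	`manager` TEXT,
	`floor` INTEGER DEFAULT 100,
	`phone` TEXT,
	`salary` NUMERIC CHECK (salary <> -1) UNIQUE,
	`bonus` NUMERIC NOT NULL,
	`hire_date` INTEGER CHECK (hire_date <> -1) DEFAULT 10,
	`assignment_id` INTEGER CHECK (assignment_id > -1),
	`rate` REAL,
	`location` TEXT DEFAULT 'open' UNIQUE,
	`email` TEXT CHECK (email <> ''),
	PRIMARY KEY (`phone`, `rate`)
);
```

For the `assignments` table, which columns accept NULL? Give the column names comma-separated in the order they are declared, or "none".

manager, floor, salary, hire_date, assignment_id, location, email

- manager: no NOT NULL constraint applies → nullable.
- floor: DEFAULT only fills an omitted column; an explicit NULL is still allowed → nullable.
- phone: part of the PRIMARY KEY, which implies NOT NULL → not nullable.
- salary: CHECK does not forbid NULL (a CHECK constraint passes when its expression is NULL) → nullable.
- bonus: declared NOT NULL → not nullable.
- hire_date: CHECK does not forbid NULL (a CHECK constraint passes when its expression is NULL) → nullable.
- assignment_id: CHECK does not forbid NULL (a CHECK constraint passes when its expression is NULL) → nullable.
- rate: part of the PRIMARY KEY, which implies NOT NULL → not nullable.
- location: UNIQUE does not imply NOT NULL → nullable.
- email: CHECK does not forbid NULL (a CHECK constraint passes when its expression is NULL) → nullable.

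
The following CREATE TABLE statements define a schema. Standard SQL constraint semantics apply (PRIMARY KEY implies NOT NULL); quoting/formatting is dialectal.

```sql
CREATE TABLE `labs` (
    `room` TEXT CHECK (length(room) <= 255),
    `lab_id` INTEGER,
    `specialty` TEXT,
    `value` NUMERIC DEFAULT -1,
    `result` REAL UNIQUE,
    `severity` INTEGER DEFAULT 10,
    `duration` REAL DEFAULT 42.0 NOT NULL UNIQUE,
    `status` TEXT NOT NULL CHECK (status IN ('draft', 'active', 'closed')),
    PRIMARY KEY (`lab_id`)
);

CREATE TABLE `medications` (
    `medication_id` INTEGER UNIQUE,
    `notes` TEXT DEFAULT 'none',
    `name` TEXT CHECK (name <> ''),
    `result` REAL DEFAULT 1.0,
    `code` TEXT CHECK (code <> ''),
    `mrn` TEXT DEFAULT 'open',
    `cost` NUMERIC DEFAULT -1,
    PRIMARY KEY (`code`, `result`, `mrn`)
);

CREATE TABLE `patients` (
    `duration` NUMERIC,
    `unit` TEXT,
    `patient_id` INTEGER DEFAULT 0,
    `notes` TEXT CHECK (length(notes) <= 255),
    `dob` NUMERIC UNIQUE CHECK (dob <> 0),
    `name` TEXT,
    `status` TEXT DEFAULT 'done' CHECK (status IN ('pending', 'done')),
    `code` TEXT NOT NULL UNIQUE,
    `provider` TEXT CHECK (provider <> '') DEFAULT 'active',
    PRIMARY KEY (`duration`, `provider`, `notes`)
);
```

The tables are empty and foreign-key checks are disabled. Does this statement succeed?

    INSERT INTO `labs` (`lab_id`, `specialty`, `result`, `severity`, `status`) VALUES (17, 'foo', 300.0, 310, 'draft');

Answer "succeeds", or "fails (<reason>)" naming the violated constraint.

succeeds

NOT NULL columns: duration defaults to 42.0; lab_id is supplied; status is supplied.
CHECK constraints: 'draft' satisfies (status IN ('draft', 'active', 'closed')).
No constraint is violated.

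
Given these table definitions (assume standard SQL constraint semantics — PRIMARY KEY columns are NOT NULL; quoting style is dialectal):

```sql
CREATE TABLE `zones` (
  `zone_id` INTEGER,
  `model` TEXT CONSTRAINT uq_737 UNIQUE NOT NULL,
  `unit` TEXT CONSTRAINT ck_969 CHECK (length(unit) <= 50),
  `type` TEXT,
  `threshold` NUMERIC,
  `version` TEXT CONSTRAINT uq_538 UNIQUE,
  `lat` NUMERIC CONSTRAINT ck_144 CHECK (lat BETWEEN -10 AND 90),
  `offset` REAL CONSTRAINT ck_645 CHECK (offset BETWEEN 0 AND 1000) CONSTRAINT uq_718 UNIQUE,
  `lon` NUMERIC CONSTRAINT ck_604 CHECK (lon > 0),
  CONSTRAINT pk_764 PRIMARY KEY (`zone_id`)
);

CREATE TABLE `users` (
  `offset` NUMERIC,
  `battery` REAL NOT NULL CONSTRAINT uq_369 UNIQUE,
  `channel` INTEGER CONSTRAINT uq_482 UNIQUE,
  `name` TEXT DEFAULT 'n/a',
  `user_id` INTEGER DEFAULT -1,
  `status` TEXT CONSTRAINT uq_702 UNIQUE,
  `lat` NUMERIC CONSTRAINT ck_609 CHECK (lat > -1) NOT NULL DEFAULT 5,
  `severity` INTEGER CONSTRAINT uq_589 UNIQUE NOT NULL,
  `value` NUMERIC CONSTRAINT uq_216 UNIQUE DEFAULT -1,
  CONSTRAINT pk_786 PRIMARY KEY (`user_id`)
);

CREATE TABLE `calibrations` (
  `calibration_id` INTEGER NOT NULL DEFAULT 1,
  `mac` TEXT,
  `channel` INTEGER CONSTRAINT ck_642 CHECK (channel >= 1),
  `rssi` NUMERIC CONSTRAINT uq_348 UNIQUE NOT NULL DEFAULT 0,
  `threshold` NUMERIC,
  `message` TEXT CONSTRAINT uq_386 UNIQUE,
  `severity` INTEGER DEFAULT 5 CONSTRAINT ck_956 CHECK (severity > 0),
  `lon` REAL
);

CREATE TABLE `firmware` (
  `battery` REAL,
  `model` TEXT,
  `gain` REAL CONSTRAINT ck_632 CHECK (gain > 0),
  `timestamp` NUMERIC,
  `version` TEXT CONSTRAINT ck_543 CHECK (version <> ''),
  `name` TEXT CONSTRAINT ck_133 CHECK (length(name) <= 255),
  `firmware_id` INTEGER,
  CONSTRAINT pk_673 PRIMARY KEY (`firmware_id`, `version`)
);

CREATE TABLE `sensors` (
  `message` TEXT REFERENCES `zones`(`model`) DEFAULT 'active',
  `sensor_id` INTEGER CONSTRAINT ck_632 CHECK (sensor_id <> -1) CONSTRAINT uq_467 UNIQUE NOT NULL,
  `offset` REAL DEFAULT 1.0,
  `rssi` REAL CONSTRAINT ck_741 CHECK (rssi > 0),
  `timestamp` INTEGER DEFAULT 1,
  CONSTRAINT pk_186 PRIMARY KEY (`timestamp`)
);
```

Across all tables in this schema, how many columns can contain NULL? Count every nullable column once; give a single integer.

26

zones: 7 nullable (unit, type, threshold, version, lat, offset, lon — PK (zone_id) and explicit NOT NULL columns excluded).
users: 5 nullable (offset, channel, name, status, value — PK (user_id) and explicit NOT NULL columns excluded).
calibrations: 6 nullable (mac, channel, threshold, message, severity, lon — PK none and explicit NOT NULL columns excluded).
firmware: 5 nullable (battery, model, gain, timestamp, name — PK (firmware_id, version) and explicit NOT NULL columns excluded).
sensors: 3 nullable (message, offset, rssi — PK (timestamp) and explicit NOT NULL columns excluded).
Total: 7 + 5 + 6 + 5 + 3 = 26.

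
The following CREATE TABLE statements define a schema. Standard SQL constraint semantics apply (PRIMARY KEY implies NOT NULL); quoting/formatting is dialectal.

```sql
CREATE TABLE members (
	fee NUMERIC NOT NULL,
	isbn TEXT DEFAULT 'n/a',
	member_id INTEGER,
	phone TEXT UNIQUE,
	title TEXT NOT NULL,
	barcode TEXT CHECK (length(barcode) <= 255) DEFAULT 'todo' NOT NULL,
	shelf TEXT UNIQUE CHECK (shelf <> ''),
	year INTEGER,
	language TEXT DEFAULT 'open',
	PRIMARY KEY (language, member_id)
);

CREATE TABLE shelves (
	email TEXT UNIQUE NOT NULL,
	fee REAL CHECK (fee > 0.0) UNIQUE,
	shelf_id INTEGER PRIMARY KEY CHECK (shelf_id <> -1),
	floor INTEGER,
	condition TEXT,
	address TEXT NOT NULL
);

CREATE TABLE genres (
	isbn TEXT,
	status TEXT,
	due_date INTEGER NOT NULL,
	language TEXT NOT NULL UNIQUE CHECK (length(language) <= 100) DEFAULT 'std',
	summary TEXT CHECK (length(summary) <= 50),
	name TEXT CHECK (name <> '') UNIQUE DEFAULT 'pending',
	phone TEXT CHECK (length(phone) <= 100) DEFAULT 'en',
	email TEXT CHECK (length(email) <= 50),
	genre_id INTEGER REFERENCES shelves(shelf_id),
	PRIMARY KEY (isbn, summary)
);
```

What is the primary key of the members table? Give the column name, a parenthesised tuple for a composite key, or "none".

A table-level PRIMARY KEY clause names 2 columns: language, member_id.
This is a composite key — the combination is unique, not each column individually.

(language, member_id)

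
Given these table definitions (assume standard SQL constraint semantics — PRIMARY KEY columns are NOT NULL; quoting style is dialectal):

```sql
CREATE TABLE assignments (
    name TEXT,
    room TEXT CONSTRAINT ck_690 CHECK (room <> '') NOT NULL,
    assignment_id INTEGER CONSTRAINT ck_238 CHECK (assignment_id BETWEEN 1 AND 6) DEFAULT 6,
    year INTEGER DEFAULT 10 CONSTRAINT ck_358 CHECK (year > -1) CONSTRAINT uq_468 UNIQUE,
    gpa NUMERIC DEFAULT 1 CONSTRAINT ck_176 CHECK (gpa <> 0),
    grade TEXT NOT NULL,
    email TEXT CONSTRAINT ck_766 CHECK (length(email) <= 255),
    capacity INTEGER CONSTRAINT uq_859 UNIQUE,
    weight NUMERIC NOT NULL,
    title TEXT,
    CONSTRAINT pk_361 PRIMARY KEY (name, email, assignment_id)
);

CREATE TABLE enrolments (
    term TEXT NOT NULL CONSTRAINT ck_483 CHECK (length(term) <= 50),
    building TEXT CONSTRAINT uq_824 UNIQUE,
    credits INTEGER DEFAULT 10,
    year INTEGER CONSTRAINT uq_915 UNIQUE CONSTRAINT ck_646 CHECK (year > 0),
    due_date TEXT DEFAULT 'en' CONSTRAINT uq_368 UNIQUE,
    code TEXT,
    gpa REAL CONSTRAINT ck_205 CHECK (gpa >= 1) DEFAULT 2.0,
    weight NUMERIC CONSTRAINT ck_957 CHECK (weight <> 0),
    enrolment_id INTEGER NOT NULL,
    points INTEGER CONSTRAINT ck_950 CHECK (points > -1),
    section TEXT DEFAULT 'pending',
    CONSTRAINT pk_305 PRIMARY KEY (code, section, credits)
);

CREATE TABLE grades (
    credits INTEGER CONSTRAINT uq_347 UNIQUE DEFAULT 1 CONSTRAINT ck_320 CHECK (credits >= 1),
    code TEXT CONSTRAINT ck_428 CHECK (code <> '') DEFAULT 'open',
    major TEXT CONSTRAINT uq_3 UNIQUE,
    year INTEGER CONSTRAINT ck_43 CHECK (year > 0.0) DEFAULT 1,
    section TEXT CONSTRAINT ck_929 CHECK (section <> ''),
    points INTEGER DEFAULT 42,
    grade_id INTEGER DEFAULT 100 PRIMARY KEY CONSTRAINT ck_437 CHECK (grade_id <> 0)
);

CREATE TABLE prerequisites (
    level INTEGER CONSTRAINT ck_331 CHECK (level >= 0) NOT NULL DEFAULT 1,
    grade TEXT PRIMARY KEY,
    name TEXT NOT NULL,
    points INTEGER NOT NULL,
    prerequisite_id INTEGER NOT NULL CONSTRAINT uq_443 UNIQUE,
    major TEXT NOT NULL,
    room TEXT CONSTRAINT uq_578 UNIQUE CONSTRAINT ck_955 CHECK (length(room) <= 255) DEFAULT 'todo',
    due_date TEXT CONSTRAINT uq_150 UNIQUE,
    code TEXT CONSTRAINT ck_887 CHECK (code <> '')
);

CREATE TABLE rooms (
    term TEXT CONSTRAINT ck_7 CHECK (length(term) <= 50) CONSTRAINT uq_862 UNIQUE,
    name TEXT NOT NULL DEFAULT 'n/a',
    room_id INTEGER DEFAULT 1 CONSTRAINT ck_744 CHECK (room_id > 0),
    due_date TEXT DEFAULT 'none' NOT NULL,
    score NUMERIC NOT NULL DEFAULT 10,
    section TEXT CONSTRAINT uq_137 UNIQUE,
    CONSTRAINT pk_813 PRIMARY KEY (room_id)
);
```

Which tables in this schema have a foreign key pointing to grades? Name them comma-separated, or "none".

No REFERENCES clause anywhere in the schema names grades.

none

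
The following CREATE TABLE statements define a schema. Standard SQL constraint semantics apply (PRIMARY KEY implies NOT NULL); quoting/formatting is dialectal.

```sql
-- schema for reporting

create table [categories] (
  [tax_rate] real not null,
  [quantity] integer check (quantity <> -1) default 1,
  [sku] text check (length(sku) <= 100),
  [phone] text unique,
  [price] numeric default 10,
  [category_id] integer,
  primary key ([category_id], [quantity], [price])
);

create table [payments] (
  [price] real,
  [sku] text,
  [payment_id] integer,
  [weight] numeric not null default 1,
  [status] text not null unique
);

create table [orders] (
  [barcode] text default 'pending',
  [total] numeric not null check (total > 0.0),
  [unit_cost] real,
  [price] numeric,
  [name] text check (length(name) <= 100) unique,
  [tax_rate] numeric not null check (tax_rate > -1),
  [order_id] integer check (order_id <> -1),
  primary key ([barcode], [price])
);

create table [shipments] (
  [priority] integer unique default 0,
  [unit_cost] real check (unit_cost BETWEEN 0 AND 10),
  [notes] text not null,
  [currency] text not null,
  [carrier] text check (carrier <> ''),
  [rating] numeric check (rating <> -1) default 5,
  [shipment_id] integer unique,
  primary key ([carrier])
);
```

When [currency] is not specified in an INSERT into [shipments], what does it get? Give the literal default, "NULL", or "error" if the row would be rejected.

currency has no DEFAULT clause.
Omitting it would insert NULL, but it is declared NOT NULL, so the INSERT fails.

error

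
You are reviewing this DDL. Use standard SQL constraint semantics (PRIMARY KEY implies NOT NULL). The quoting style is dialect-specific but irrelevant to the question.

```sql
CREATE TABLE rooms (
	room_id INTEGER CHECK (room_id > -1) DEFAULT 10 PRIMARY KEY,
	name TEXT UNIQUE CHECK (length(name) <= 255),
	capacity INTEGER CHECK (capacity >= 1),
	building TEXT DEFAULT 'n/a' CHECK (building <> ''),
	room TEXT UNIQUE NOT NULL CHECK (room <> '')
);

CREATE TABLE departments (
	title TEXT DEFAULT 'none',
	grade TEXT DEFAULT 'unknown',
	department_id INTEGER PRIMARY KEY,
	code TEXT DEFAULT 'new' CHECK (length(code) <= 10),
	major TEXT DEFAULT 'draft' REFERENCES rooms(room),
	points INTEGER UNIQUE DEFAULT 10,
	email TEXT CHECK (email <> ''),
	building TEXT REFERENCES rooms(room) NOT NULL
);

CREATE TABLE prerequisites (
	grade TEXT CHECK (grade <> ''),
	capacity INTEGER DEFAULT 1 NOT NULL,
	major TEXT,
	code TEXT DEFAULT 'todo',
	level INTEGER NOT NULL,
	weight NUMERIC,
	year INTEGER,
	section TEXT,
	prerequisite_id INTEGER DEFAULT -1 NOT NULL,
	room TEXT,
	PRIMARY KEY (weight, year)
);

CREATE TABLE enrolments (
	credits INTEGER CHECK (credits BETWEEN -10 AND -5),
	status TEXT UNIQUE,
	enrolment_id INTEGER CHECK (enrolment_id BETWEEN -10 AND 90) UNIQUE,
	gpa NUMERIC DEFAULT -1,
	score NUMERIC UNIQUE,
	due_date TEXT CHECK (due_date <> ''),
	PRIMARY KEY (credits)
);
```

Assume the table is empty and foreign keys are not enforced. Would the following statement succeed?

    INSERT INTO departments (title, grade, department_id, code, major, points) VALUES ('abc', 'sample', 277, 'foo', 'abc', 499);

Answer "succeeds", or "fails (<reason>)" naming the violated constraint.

fails (NOT NULL on building)

building is omitted from the column list and has no DEFAULT, so it would receive NULL.
But building is declared NOT NULL.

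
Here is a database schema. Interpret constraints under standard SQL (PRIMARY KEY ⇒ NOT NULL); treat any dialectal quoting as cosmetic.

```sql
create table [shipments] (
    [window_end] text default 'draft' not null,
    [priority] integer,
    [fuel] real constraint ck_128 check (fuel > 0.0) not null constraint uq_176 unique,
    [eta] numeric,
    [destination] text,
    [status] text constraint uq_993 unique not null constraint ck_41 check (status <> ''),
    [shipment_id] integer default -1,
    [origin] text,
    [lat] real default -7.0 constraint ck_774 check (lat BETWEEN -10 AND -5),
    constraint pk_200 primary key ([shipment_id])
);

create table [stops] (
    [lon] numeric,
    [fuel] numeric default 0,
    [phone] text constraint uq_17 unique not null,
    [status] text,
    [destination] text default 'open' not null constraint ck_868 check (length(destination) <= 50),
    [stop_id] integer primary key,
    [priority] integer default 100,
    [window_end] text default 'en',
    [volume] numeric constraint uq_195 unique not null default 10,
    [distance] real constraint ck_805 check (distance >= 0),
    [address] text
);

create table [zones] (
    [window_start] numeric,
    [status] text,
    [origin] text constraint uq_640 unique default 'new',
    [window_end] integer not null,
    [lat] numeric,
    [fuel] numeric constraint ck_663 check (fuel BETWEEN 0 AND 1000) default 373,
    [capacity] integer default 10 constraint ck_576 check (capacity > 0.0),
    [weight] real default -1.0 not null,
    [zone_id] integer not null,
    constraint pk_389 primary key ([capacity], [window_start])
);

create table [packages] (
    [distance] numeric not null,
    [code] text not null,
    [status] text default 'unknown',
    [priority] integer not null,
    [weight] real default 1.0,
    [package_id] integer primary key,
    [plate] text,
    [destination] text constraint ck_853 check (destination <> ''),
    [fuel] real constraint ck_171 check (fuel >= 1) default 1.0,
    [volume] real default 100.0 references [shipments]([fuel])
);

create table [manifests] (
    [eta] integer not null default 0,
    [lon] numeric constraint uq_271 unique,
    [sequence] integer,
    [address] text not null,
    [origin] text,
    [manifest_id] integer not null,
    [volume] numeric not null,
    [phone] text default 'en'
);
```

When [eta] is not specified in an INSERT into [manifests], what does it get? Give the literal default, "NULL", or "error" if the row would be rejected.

0

eta has an explicit DEFAULT 0.
When the column is omitted from an INSERT, that default is used.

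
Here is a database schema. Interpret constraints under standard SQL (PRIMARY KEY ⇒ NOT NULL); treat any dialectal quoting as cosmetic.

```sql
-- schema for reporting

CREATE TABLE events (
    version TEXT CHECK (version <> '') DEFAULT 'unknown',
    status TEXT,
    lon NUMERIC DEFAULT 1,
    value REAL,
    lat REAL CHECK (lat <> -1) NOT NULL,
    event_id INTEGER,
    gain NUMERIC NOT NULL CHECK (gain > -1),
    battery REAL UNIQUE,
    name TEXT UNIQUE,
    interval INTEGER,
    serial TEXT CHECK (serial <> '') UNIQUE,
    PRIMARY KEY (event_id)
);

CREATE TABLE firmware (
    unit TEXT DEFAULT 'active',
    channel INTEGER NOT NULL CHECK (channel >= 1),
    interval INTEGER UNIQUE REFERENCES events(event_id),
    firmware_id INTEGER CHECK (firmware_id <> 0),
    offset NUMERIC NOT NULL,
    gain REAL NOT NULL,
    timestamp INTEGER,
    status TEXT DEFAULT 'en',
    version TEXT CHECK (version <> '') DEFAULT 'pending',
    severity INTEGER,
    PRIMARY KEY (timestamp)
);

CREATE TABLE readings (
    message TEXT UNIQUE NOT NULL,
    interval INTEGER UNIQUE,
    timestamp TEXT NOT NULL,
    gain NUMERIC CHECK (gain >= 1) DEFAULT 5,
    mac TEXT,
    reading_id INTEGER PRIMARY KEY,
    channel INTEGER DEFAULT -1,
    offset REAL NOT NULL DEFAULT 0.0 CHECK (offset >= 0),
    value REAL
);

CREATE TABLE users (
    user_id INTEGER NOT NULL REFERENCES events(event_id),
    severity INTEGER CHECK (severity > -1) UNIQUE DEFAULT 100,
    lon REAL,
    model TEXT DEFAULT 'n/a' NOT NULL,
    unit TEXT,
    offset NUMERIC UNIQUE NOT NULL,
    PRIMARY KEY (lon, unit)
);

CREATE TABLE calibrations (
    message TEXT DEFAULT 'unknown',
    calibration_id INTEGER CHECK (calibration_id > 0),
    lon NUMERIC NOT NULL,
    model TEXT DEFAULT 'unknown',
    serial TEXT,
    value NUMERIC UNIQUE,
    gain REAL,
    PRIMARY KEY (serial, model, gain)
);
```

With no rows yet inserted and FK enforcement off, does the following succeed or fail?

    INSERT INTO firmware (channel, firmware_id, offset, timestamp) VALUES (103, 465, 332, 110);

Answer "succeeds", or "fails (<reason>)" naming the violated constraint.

fails (NOT NULL on gain)

gain is omitted from the column list and has no DEFAULT, so it would receive NULL.
But gain is declared NOT NULL.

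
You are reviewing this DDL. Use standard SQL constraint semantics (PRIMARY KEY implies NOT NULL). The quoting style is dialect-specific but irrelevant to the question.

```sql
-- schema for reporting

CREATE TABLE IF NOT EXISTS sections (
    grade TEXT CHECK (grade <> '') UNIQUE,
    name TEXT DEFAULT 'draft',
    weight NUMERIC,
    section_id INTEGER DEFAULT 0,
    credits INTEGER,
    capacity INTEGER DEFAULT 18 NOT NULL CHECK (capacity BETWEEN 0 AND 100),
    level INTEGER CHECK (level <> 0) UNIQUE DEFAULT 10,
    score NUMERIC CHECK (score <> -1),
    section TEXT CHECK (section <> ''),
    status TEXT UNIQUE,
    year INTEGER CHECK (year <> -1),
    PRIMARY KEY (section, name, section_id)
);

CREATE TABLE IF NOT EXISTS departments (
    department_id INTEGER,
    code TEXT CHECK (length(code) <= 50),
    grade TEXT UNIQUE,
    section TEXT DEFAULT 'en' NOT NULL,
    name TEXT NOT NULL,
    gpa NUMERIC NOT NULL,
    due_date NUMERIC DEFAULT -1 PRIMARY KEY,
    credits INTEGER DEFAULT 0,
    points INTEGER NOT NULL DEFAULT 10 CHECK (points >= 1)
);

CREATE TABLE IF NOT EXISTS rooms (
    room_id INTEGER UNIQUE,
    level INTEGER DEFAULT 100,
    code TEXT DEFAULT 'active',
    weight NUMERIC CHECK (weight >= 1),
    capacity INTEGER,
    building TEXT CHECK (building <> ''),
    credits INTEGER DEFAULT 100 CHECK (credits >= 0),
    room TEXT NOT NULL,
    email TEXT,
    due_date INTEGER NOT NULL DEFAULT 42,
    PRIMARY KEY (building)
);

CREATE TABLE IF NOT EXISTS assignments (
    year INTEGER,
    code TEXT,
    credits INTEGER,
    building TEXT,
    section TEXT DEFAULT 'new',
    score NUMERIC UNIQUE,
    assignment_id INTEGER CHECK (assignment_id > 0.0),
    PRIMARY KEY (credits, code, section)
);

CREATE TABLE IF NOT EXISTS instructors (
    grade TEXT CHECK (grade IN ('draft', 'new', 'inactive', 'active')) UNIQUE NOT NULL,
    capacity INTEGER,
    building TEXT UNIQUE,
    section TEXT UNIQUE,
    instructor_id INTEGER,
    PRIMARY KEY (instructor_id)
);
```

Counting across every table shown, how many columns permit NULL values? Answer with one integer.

sections: 7 nullable (grade, weight, credits, level, score, status, year — PK (section, name, section_id) and explicit NOT NULL columns excluded).
departments: 4 nullable (department_id, code, grade, credits — PK (due_date) and explicit NOT NULL columns excluded).
rooms: 7 nullable (room_id, level, code, weight, capacity, credits, email — PK (building) and explicit NOT NULL columns excluded).
assignments: 4 nullable (year, building, score, assignment_id — PK (credits, code, section) and explicit NOT NULL columns excluded).
instructors: 3 nullable (capacity, building, section — PK (instructor_id) and explicit NOT NULL columns excluded).
Total: 7 + 4 + 7 + 4 + 3 = 25.

25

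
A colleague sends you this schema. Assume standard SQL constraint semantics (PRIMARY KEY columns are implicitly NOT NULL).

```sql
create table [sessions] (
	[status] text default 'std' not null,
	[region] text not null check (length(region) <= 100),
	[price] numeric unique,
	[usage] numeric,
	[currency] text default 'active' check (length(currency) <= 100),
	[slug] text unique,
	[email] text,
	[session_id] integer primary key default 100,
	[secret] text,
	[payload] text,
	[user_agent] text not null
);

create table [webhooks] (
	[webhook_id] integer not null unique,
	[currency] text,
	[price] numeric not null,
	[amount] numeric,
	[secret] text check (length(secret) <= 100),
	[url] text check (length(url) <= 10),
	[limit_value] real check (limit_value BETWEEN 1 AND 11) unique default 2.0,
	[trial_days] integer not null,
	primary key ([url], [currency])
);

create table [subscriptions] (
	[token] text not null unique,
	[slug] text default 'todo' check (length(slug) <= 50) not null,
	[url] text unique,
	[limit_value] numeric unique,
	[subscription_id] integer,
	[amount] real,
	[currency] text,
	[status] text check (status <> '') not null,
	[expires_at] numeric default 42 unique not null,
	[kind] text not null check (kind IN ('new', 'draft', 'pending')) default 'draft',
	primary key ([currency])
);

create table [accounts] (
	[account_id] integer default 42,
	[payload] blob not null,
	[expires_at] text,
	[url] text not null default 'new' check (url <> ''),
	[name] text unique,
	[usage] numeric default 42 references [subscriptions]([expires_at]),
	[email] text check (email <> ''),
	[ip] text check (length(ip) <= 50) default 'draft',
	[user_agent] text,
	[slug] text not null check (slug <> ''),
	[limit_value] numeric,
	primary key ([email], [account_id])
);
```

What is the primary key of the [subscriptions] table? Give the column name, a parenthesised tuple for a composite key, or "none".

currency

currency is declared PRIMARY KEY as a table-level PRIMARY KEY clause.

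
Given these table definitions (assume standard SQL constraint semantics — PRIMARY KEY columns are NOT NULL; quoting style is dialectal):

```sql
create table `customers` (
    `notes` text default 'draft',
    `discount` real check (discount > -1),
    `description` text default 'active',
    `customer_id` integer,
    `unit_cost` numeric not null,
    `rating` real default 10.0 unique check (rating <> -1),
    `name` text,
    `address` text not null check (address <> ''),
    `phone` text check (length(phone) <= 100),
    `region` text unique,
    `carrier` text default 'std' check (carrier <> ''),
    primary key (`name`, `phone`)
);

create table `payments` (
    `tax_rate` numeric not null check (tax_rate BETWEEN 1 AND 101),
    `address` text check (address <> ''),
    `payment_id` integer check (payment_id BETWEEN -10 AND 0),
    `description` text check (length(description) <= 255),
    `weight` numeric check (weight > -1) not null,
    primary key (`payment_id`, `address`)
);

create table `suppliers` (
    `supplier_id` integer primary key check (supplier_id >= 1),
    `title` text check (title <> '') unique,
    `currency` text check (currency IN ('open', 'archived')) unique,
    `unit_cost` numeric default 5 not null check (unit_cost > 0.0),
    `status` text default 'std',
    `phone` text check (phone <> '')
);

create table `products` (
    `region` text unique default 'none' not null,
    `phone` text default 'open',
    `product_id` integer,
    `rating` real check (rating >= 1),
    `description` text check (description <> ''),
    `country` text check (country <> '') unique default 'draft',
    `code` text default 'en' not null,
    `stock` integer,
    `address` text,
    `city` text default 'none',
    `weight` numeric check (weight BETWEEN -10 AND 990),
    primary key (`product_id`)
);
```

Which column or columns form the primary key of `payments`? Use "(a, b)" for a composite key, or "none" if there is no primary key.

(payment_id, address)

A table-level PRIMARY KEY clause names 2 columns: payment_id, address.
This is a composite key — the combination is unique, not each column individually.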